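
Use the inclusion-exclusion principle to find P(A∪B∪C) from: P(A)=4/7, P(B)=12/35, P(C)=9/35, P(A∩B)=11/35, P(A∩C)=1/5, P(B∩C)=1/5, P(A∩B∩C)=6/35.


P(A∪B∪C) = P(A)+P(B)+P(C) - P(AB)-P(AC)-P(BC) + P(ABC)
= 4/7+12/35+9/35 - 11/35-1/5-1/5 + 6/35
= 22/35

22/35


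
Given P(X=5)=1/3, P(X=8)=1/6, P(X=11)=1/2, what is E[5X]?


E[5X] = sum(g(x)*P(x))
= 25*1/3 + 40*1/6 + 55*1/2
= 85/2

85/2


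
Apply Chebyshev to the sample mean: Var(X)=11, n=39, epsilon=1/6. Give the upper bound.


Var(Xbar) = Var(X)/n = 11/39
Chebyshev: P(|Xbar-mu| >= 1/6) <= Var(Xbar)/(1/6)^2 = (11/39)/(1/36) = 132/13
Bound exceeds 1, so trivial bound: 1

1


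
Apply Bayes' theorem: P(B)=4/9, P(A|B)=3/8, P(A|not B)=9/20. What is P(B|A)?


P(A) = P(A|B)P(B) + P(A|B')P(B') = 3/8*4/9 + 9/20*5/9 = 5/12
P(B|A) = P(A|B)P(B)/P(A) = (1/6)/(5/12) = 2/5

2/5


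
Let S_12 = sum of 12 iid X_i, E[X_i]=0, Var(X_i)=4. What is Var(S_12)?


By independence, Var(S_n) = n*Var(X_1) = 12*4 = 48

48


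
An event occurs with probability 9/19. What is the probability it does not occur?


P(A') = 1 - P(A) = 1 - 9/19 = 10/19

10/19


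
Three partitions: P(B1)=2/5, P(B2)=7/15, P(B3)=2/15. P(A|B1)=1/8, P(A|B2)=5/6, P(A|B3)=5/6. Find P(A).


P(A) = P(A|B1)P(B1) + P(A|B2)P(B2) + P(A|B3)P(B3)
= 1/8*2/5 + 5/6*7/15 + 5/6*2/15
= 1/20 + 7/18 + 1/9 = 11/20

11/20


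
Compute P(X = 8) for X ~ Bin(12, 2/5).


P(X=8) = C(12,8) * p^8 * (1-p)^4
= 495 * 256/390625 * 81/625
= 2052864/48828125

2052864/48828125


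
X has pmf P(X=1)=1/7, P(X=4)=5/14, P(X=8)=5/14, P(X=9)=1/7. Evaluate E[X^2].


E[X^2] = sum(x^2 * P(x))
= 1*1/7 + 16*5/14 + 64*5/14 + 81*1/7
= 282/7

282/7


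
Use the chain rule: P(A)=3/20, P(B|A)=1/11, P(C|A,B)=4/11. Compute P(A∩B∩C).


P(A∩B∩C) = P(A) * P(B|A) * P(C|A∩B)
= 3/20 * 1/11 * 4/11
= 3/220 * 4/11 = 3/605

3/605


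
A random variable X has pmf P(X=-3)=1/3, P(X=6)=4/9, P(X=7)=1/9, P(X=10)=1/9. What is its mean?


E[X] = sum(x * P(x))
= -3*1/3 + 6*4/9 + 7*1/9 + 10*1/9
= 32/9

32/9


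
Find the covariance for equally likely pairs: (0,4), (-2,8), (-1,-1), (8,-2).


E[X]=5/4, E[Y]=9/4, E[XY]=-31/4
Cov(X,Y) = E[XY] - E[X]E[Y] = -31/4 - 5/4*9/4 = -169/16

-169/16


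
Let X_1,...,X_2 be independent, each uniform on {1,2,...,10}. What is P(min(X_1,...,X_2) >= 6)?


P(min >= 6) = P(all X_i >= 6) = (P(X_1 >= 6))^2
= (5/10)^2 = (1/2)^2 = 1/4

1/4


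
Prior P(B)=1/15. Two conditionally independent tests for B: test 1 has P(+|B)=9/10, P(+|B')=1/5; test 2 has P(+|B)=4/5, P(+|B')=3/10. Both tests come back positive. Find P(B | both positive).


After test 1: P(+) = 9/10*1/15 + 1/5*14/15 = 37/150
P(B|+) = (3/50)/(37/150) = 9/37
After test 2 (use post1 as new prior): P(+) = 4/5*9/37 + 3/10*28/37 = 78/185
P(B|+,+) = (36/185)/(78/185) = 6/13

6/13


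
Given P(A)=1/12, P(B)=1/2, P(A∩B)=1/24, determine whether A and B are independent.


P(A)*P(B) = 1/12*1/2 = 1/24
P(A∩B) = 1/24, which equals P(A)P(B), so independent

Yes, A and B are independent


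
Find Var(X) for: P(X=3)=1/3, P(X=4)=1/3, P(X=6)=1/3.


E[X] = 13/3, E[X^2] = 61/3
Var(X) = E[X^2] - (E[X])^2 = 61/3 - (13/3)^2 = 14/9

14/9


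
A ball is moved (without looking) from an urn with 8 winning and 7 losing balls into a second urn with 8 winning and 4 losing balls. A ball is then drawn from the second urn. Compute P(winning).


P(transfer winning) = 8/15; P(transfer losing) = 7/15
If winning transferred: Urn II has 9 winning of 13, so P(winning|winning moved) = 9/13
If losing transferred: Urn II has 8 winning of 13, so P(winning|losing moved) = 8/13
By total probability: P(winning) = 8/15*9/13 + 7/15*8/13 = 128/195

128/195


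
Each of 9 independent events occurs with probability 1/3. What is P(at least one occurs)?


P(at least one) = 1 - P(none)
P(none) = (1 - 1/3)^9 = (2/3)^9 = 512/19683
P(at least one) = 1 - 512/19683 = 19171/19683

19171/19683


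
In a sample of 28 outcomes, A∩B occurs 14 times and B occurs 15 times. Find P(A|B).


P(A|B) = P(A∩B)/P(B) = (14/28)/(15/28) = 14/15

14/15


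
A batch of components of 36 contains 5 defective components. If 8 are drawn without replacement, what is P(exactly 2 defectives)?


P(X=2) = C(5,2)*C(31,6) / C(36,8)
= 10*736281 / 30260340
= 7362810/30260340 = 91/374

91/374


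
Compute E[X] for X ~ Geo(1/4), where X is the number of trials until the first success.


For geometric (trials until first success), E[X] = 1/p = 1/(1/4) = 4

4


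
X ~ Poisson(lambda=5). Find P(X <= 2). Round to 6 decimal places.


P(X<=2) = e^(-5)*5^0/0! + e^(-5)*5^1/1! + e^(-5)*5^2/2!
≈ 0.0067379470 + 0.0336897350 + 0.0842243375
= 0.1246520195
≈ 0.124652

0.124652


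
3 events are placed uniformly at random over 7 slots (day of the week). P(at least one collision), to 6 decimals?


P(all different) = prod((7-i)/7 for i=0..2) = 0.612245
P(at least one match) = 1 - 0.612245 = 0.387755

0.387755


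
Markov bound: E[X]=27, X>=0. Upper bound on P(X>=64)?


Markov: P(X >= a) <= E[X]/a
P(X >= 64) <= 27/64

27/64


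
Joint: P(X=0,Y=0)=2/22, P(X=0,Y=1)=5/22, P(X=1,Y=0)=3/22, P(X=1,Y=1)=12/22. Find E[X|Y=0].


P(Y=0) = 5/22
E[X|Y=0] = (0*2 + 1*3)/5 = 3/5

3/5


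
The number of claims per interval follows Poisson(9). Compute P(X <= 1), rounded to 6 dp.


P(X<=1) = e^(-9)*9^0/0! + e^(-9)*9^1/1!
≈ 0.0001234098 + 0.0011106882
= 0.0012340980
≈ 0.001234

0.001234


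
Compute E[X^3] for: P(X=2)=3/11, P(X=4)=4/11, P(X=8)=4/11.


E[X^3] = sum(x^3 * P(x))
= 8*3/11 + 64*4/11 + 512*4/11
= 2328/11

2328/11


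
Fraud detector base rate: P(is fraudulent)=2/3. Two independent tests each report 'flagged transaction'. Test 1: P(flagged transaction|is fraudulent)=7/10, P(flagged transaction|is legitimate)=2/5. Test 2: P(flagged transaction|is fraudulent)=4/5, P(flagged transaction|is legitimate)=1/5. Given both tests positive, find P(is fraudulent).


After test 1: P(+) = 7/10*2/3 + 2/5*1/3 = 3/5
P(B|+) = (7/15)/(3/5) = 7/9
After test 2 (use post1 as new prior): P(+) = 4/5*7/9 + 1/5*2/9 = 2/3
P(B|+,+) = (28/45)/(2/3) = 14/15

14/15


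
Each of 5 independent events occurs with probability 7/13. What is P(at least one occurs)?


P(at least one) = 1 - P(none)
P(none) = (1 - 7/13)^5 = (6/13)^5 = 7776/371293
P(at least one) = 1 - 7776/371293 = 363517/371293

363517/371293


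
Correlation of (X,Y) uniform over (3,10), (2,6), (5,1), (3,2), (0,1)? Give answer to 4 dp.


Cov(X,Y) = 0.2000, Var(X) = 2.6400, Var(Y) = 12.4000
rho = Cov/(sqrt(VarX)*sqrt(VarY)) = 0.0350

0.0350


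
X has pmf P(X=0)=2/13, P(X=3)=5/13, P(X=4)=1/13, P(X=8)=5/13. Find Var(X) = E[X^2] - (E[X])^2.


E[X] = 59/13, E[X^2] = 381/13
Var(X) = E[X^2] - (E[X])^2 = 381/13 - (59/13)^2 = 1472/169

1472/169


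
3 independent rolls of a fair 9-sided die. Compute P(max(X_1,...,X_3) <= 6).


P(max <= 6) = P(all X_i <= 6) = (P(X_1 <= 6))^3
= (6/9)^3 = (2/3)^3 = 8/27

8/27


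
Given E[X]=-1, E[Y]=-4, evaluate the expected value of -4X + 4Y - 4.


E[-4X + 4Y - 4] = -4*E[X] + 4*E[Y] - 4
= (-4)*(-1) + (4)*(-4) + (-4)
= 4 - 16 - 4 = -16

-16


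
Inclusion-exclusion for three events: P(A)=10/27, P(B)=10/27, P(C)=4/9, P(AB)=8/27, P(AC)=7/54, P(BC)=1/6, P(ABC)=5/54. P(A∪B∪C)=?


P(A∪B∪C) = P(A)+P(B)+P(C) - P(AB)-P(AC)-P(BC) + P(ABC)
= 10/27+10/27+4/9 - 8/27-7/54-1/6 + 5/54
= 37/54

37/54


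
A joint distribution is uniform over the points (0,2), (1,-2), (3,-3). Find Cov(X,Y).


E[X]=4/3, E[Y]=-1, E[XY]=-11/3
Cov(X,Y) = E[XY] - E[X]E[Y] = -11/3 - 4/3*-1 = -7/3

-7/3


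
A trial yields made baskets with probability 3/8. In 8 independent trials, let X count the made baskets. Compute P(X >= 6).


P(X>=6) = P(X=6) + P(X=7) + P(X=8)
= 127575/4194304 + 10935/2097152 + 6561/16777216
= 604341/16777216

604341/16777216


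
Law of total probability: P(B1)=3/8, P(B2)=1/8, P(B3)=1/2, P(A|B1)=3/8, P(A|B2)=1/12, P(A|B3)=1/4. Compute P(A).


P(A) = P(A|B1)P(B1) + P(A|B2)P(B2) + P(A|B3)P(B3)
= 3/8*3/8 + 1/12*1/8 + 1/4*1/2
= 9/64 + 1/96 + 1/8 = 53/192

53/192


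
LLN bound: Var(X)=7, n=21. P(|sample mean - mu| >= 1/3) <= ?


Var(Xbar) = Var(X)/n = 7/21
Chebyshev: P(|Xbar-mu| >= 1/3) <= Var(Xbar)/(1/3)^2 = (1/3)/(1/9) = 3
Bound exceeds 1, so trivial bound: 1

1


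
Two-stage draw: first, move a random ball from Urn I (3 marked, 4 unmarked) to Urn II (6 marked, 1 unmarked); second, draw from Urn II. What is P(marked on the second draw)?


P(transfer marked) = 3/7; P(transfer unmarked) = 4/7
If marked transferred: Urn II has 7 marked of 8, so P(marked|marked moved) = 7/8
If unmarked transferred: Urn II has 6 marked of 8, so P(marked|unmarked moved) = 3/4
By total probability: P(marked) = 3/7*7/8 + 4/7*3/4 = 45/56

45/56


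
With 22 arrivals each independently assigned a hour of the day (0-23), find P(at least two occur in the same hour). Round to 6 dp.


P(all different) = prod((24-i)/24 for i=0..21) = 0.000000
P(at least one match) = 1 - 0.000000 = 1.000000

1.000000


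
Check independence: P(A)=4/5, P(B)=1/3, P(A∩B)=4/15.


P(A)*P(B) = 4/5*1/3 = 4/15
P(A∩B) = 4/15, which equals P(A)P(B), so independent

Yes, A and B are independent


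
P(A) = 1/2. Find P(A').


P(A') = 1 - P(A) = 1 - 1/2 = 1/2

1/2


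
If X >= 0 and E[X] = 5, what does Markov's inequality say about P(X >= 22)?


Markov: P(X >= a) <= E[X]/a
P(X >= 22) <= 5/22

5/22


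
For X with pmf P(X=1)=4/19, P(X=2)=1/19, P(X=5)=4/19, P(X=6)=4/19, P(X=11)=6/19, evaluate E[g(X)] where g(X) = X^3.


E[X^3] = sum(g(x)*P(x))
= 1*4/19 + 8*1/19 + 125*4/19 + 216*4/19 + 1331*6/19
= 9362/19

9362/19


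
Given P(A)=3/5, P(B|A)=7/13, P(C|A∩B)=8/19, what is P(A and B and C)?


P(A∩B∩C) = P(A) * P(B|A) * P(C|A∩B)
= 3/5 * 7/13 * 8/19
= 21/65 * 8/19 = 168/1235

168/1235


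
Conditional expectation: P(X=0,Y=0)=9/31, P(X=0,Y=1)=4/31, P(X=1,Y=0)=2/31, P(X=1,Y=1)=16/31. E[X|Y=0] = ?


P(Y=0) = 11/31
E[X|Y=0] = (0*9 + 1*2)/11 = 2/11

2/11


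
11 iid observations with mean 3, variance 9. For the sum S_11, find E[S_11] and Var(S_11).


E[S_n] = n*mu = 11*3 = 33
Var(S_n) = n*sigma^2 = 11*9 = 99

E[S_11]=33, Var(S_11)=99


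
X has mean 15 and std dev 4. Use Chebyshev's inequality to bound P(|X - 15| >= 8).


k = 8/4 = 2
Chebyshev: P(|X-mu| >= k*sigma) <= 1/k^2 = 1/2^2 = 1/4

1/4


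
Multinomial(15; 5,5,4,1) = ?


15! = 1307674368000
Denominator: 5!=120 * 5!=120 * 4!=24 * 1!=1
Coefficient = 1307674368000 / 345600 = 3783780

3783780


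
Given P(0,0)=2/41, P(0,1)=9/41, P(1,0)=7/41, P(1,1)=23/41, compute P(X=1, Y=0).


Read from table: P(X=1, Y=0) = 7/41

7/41


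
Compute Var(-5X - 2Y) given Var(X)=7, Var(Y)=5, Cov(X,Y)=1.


Var(-5X - 2Y) = (-5)^2*Var(X) + (-2)^2*Var(Y) + 2*(-5)*(-2)*Cov(X,Y)
= 25*7 + 4*5 + 20*1
= 175 + 20 + 20 = 215

215


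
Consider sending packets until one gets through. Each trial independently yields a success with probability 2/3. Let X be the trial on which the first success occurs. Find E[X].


For geometric (trials until first success), E[X] = 1/p = 1/(2/3) = 3/2

3/2


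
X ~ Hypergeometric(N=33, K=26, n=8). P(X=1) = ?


P(X=1) = C(26,1)*C(7,7) / C(33,8)
= 26*1 / 13884156
= 26/13884156 = 1/534006

1/534006


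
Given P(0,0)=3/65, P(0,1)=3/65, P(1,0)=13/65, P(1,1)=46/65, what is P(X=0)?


P(X=0) = P(0,0)+P(0,1) = 3/65 + 3/65 = 6/65

6/65


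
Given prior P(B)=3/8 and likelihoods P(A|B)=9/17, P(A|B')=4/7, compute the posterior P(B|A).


P(A) = P(A|B)P(B) + P(A|B')P(B') = 9/17*3/8 + 4/7*5/8 = 529/952
P(B|A) = P(A|B)P(B)/P(A) = (27/136)/(529/952) = 189/529

189/529


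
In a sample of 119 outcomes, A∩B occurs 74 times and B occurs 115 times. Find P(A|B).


P(A|B) = P(A∩B)/P(B) = (74/119)/(115/119) = 74/115

74/115


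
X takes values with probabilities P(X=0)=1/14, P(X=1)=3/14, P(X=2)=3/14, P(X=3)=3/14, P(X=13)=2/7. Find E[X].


E[X] = sum(x * P(x))
= 0*1/14 + 1*3/14 + 2*3/14 + 3*3/14 + 13*2/7
= 5

5


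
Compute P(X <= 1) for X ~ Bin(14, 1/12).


P(X<=1) = P(X=0) + P(X=1)
= 379749833583241/1283918464548864 + 241658985007517/641959232274432
= 863067803598275/1283918464548864

863067803598275/1283918464548864


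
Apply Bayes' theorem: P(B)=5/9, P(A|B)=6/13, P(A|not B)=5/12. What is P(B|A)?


P(A) = P(A|B)P(B) + P(A|B')P(B') = 6/13*5/9 + 5/12*4/9 = 155/351
P(B|A) = P(A|B)P(B)/P(A) = (10/39)/(155/351) = 18/31

18/31


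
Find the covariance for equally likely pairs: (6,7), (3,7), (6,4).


E[X]=5, E[Y]=6, E[XY]=29
Cov(X,Y) = E[XY] - E[X]E[Y] = 29 - 5*6 = -1

-1


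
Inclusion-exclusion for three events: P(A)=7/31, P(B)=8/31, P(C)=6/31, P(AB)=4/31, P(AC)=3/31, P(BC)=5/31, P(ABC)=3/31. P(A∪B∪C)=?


P(A∪B∪C) = P(A)+P(B)+P(C) - P(AB)-P(AC)-P(BC) + P(ABC)
= 7/31+8/31+6/31 - 4/31-3/31-5/31 + 3/31
= 12/31

12/31


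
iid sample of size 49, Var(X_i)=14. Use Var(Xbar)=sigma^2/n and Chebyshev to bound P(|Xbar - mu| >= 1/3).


Var(Xbar) = Var(X)/n = 14/49
Chebyshev: P(|Xbar-mu| >= 1/3) <= Var(Xbar)/(1/3)^2 = (2/7)/(1/9) = 18/7
Bound exceeds 1, so trivial bound: 1

1


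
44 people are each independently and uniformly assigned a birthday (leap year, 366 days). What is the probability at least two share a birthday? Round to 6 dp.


P(all different) = prod((366-i)/366 for i=0..43) = 0.067633
P(at least one match) = 1 - 0.067633 = 0.932367

0.932367


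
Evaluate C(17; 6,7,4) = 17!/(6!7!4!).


17! = 355687428096000
Denominator: 6!=720 * 7!=5040 * 4!=24
Coefficient = 355687428096000 / 87091200 = 4084080

4084080


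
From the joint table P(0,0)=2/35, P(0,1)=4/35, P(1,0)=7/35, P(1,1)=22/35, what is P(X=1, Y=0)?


Read from table: P(X=1, Y=0) = 7/35 = 1/5

1/5


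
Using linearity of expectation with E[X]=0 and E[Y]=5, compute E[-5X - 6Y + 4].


E[-5X - 6Y + 4] = -5*E[X] - 6*E[Y] + 4
= (-5)*(0) + (-6)*(5) + (4)
= 0 - 30 + 4 = -26

-26


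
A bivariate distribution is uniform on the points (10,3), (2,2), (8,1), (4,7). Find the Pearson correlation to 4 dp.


Cov(X,Y) = -2.0000, Var(X) = 10.0000, Var(Y) = 5.1875
rho = Cov/(sqrt(VarX)*sqrt(VarY)) = -0.2777

-0.2777


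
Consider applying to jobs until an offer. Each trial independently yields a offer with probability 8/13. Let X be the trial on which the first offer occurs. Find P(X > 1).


P(X > 1) = P(first 1 trials all fail) = (1-p)^1 = (5/13)^1 = 5/13

5/13


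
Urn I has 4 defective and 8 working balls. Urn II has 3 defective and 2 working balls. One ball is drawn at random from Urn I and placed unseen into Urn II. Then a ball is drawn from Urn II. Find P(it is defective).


P(transfer defective) = 4/12 = 1/3; P(transfer working) = 2/3
If defective transferred: Urn II has 4 defective of 6, so P(defective|defective moved) = 2/3
If working transferred: Urn II has 3 defective of 6, so P(defective|working moved) = 1/2
By total probability: P(defective) = 1/3*2/3 + 2/3*1/2 = 5/9

5/9


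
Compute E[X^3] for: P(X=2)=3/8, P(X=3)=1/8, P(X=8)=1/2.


E[X^3] = sum(x^3 * P(x))
= 8*3/8 + 27*1/8 + 512*1/2
= 2099/8

2099/8


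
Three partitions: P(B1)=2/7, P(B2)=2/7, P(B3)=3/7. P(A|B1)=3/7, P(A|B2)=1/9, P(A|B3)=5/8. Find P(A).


P(A) = P(A|B1)P(B1) + P(A|B2)P(B2) + P(A|B3)P(B3)
= 3/7*2/7 + 1/9*2/7 + 5/8*3/7
= 6/49 + 2/63 + 15/56 = 1489/3528

1489/3528


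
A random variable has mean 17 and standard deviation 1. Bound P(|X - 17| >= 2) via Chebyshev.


k = 2/1 = 2
Chebyshev: P(|X-mu| >= k*sigma) <= 1/k^2 = 1/2^2 = 1/4

1/4


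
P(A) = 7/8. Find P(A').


P(A') = 1 - P(A) = 1 - 7/8 = 1/8

1/8


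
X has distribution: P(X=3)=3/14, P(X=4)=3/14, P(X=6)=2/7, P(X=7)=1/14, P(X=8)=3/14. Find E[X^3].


E[X^3] = sum(g(x)*P(x))
= 27*3/14 + 64*3/14 + 216*2/7 + 343*1/14 + 512*3/14
= 1508/7

1508/7


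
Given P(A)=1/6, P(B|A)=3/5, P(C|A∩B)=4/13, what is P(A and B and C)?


P(A∩B∩C) = P(A) * P(B|A) * P(C|A∩B)
= 1/6 * 3/5 * 4/13
= 1/10 * 4/13 = 2/65

2/65


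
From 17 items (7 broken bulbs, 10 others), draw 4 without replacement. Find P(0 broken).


P(X=0) = C(7,0)*C(10,4) / C(17,4)
= 1*210 / 2380
= 210/2380 = 3/34

3/34


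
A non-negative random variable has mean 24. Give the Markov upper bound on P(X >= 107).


Markov: P(X >= a) <= E[X]/a
P(X >= 107) <= 24/107

24/107


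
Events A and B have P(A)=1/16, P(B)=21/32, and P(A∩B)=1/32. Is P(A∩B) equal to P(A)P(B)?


P(A)*P(B) = 1/16*21/32 = 21/512
P(A∩B) = 1/32 != 21/512, so not independent

No, A and B are not independent


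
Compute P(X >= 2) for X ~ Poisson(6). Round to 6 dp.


P(X>=2) = 1 - P(X<=1) = 1 - (e^(-6)*6^0/0! + e^(-6)*6^1/1!)
≈ 1 - (0.0024787522 + 0.0148725131)
= 1 - 0.0173512653 = 0.9826487347
≈ 0.982649

0.982649


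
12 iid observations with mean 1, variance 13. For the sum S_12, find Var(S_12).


By independence, Var(S_n) = n*Var(X_1) = 12*13 = 156

156


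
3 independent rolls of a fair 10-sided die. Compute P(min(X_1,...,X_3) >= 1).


P(min >= 1) = P(all X_i >= 1) = (P(X_1 >= 1))^3
= (10/10)^3 = 1^3 = 1

1


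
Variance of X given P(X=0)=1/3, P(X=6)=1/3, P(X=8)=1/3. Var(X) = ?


E[X] = 14/3, E[X^2] = 100/3
Var(X) = E[X^2] - (E[X])^2 = 100/3 - (14/3)^2 = 104/9

104/9


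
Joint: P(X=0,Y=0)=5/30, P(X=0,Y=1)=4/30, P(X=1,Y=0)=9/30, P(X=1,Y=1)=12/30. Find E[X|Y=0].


P(Y=0) = 14/30
E[X|Y=0] = (0*5 + 1*9)/14 = 9/14

9/14


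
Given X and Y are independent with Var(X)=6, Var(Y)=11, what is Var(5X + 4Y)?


Independence => Cov(X,Y)=0
Var(5X + 4Y) = 5^2*Var(X) + 4^2*Var(Y)
= 25*6 + 16*11 = 326

326


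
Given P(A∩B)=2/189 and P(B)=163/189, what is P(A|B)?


P(A|B) = P(A∩B)/P(B) = (2/189)/(163/189) = 2/163

2/163


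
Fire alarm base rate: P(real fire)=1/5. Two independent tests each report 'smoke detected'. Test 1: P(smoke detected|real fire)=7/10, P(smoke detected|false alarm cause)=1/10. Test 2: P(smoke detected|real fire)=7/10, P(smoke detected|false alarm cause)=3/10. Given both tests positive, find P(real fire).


After test 1: P(+) = 7/10*1/5 + 1/10*4/5 = 11/50
P(B|+) = (7/50)/(11/50) = 7/11
After test 2 (use post1 as new prior): P(+) = 7/10*7/11 + 3/10*4/11 = 61/110
P(B|+,+) = (49/110)/(61/110) = 49/61

49/61


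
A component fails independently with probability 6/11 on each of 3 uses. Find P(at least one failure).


P(at least one) = 1 - P(none)
P(none) = (1 - 6/11)^3 = (5/11)^3 = 125/1331
P(at least one) = 1 - 125/1331 = 1206/1331

1206/1331


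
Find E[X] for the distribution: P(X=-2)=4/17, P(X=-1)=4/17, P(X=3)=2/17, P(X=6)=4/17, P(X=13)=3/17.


E[X] = sum(x * P(x))
= -2*4/17 - 1*4/17 + 3*2/17 + 6*4/17 + 13*3/17
= 57/17

57/17


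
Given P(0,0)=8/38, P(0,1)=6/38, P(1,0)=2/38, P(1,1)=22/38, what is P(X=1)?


P(X=1) = P(1,0)+P(1,1) = 2/38 + 22/38 = 24/38 = 12/19

12/19


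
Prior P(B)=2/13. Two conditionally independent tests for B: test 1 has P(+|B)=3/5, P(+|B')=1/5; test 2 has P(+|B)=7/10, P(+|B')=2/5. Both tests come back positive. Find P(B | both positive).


After test 1: P(+) = 3/5*2/13 + 1/5*11/13 = 17/65
P(B|+) = (6/65)/(17/65) = 6/17
After test 2 (use post1 as new prior): P(+) = 7/10*6/17 + 2/5*11/17 = 43/85
P(B|+,+) = (21/85)/(43/85) = 21/43

21/43


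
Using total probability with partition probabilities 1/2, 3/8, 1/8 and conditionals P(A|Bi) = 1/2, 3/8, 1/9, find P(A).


P(A) = P(A|B1)P(B1) + P(A|B2)P(B2) + P(A|B3)P(B3)
= 1/2*1/2 + 3/8*3/8 + 1/9*1/8
= 1/4 + 9/64 + 1/72 = 233/576

233/576


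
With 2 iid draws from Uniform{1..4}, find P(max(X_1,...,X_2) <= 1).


P(max <= 1) = P(all X_i <= 1) = (P(X_1 <= 1))^2
= (1/4)^2 = 1/16

1/16


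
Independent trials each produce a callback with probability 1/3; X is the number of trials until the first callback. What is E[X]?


For geometric (trials until first success), E[X] = 1/p = 1/(1/3) = 3

3


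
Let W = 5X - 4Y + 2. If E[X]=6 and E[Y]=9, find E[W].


E[5X - 4Y + 2] = 5*E[X] - 4*E[Y] + 2
= (5)*(6) + (-4)*(9) + (2)
= 30 - 36 + 2 = -4

-4


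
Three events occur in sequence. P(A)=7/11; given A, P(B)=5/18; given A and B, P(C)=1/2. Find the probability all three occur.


P(A∩B∩C) = P(A) * P(B|A) * P(C|A∩B)
= 7/11 * 5/18 * 1/2
= 35/198 * 1/2 = 35/396

35/396


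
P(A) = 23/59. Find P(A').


P(A') = 1 - P(A) = 1 - 23/59 = 36/59

36/59


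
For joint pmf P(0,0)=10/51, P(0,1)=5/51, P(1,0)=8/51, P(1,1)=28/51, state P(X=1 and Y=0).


Read from table: P(X=1, Y=0) = 8/51

8/51


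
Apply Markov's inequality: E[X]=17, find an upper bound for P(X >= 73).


Markov: P(X >= a) <= E[X]/a
P(X >= 73) <= 17/73

17/73


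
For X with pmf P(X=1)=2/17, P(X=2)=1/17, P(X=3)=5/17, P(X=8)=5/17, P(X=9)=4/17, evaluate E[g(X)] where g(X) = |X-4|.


E[|X-4|] = sum(g(x)*P(x))
= 3*2/17 + 2*1/17 + 1*5/17 + 4*5/17 + 5*4/17
= 53/17

53/17


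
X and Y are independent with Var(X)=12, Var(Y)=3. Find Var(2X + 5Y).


Independence => Cov(X,Y)=0
Var(2X + 5Y) = 2^2*Var(X) + 5^2*Var(Y)
= 4*12 + 25*3 = 123

123


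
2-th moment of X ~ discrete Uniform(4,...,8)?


E[X^2] = (1/5) * sum(x^2 for x=4..8)
= 190/5 = 38

38


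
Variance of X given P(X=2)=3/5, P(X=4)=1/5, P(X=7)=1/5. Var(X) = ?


E[X] = 17/5, E[X^2] = 77/5
Var(X) = E[X^2] - (E[X])^2 = 77/5 - (17/5)^2 = 96/25

96/25


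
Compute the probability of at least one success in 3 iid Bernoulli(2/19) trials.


P(at least one) = 1 - P(none)
P(none) = (1 - 2/19)^3 = (17/19)^3 = 4913/6859
P(at least one) = 1 - 4913/6859 = 1946/6859

1946/6859


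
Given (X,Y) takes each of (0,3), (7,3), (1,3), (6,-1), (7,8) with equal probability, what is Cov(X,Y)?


E[X]=21/5, E[Y]=16/5, E[XY]=74/5
Cov(X,Y) = E[XY] - E[X]E[Y] = 74/5 - 21/5*16/5 = 34/25

34/25


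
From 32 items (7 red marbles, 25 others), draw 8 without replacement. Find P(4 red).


P(X=4) = C(7,4)*C(25,4) / C(32,8)
= 35*12650 / 10518300
= 442750/10518300 = 8855/210366

8855/210366


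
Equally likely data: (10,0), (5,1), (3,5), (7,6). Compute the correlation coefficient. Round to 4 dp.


Cov(X,Y) = -3.2500, Var(X) = 6.6875, Var(Y) = 6.5000
rho = Cov/(sqrt(VarX)*sqrt(VarY)) = -0.4929

-0.4929


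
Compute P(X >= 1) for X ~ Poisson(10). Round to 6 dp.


P(X>=1) = 1 - P(X<=0) = 1 - (e^(-10)*10^0/0!)
≈ 1 - 0.0000453999 = 0.9999546001
≈ 0.999955

0.999955


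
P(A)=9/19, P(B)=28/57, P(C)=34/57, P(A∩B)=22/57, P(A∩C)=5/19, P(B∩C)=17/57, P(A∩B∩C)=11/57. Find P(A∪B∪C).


P(A∪B∪C) = P(A)+P(B)+P(C) - P(AB)-P(AC)-P(BC) + P(ABC)
= 9/19+28/57+34/57 - 22/57-5/19-17/57 + 11/57
= 46/57

46/57


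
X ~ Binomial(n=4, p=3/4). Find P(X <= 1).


P(X<=1) = P(X=0) + P(X=1)
= 1/256 + 3/64
= 13/256

13/256


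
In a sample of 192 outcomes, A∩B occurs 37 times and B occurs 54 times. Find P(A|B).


P(A|B) = P(A∩B)/P(B) = (37/192)/(54/192) = 37/54

37/54


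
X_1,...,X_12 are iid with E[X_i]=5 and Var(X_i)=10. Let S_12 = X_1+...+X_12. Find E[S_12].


E[S_n] = n*E[X_1] = 12*5 = 60

60


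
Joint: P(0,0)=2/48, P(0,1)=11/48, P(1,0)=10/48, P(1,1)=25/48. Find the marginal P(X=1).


P(X=1) = P(1,0)+P(1,1) = 10/48 + 25/48 = 35/48

35/48


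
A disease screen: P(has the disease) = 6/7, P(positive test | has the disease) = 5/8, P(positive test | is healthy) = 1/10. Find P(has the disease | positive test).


P(A) = P(A|B)P(B) + P(A|B')P(B') = 5/8*6/7 + 1/10*1/7 = 11/20
P(B|A) = P(A|B)P(B)/P(A) = (15/28)/(11/20) = 75/77

75/77


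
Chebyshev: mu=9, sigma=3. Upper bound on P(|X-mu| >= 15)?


k = 15/3 = 5
Chebyshev: P(|X-mu| >= k*sigma) <= 1/k^2 = 1/5^2 = 1/25

1/25


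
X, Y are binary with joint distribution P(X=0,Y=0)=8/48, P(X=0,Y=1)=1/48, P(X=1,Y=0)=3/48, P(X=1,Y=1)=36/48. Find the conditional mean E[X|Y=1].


P(Y=1) = 37/48
E[X|Y=1] = (0*1 + 1*36)/37 = 36/37

36/37


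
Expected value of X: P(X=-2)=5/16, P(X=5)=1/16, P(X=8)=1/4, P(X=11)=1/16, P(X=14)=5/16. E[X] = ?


E[X] = sum(x * P(x))
= -2*5/16 + 5*1/16 + 8*1/4 + 11*1/16 + 14*5/16
= 27/4

27/4


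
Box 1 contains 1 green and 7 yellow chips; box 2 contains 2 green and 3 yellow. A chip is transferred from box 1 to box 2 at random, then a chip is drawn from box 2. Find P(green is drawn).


P(transfer green) = 1/8; P(transfer yellow) = 7/8
If green transferred: Urn II has 3 green of 6, so P(green|green moved) = 1/2
If yellow transferred: Urn II has 2 green of 6, so P(green|yellow moved) = 1/3
By total probability: P(green) = 1/8*1/2 + 7/8*1/3 = 17/48

17/48


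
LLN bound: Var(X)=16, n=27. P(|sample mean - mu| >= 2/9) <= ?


Var(Xbar) = Var(X)/n = 16/27
Chebyshev: P(|Xbar-mu| >= 2/9) <= Var(Xbar)/(2/9)^2 = (16/27)/(4/81) = 12
Bound exceeds 1, so trivial bound: 1

1


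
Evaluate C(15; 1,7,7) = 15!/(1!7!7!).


15! = 1307674368000
Denominator: 1!=1 * 7!=5040 * 7!=5040
Coefficient = 1307674368000 / 25401600 = 51480

51480


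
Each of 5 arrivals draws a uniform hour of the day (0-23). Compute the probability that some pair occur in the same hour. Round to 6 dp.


P(all different) = prod((24-i)/24 for i=0..4) = 0.640553
P(at least one match) = 1 - 0.640553 = 0.359447

0.359447


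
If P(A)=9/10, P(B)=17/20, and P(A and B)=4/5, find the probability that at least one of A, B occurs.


P(A∪B) = P(A) + P(B) - P(A∩B)
= 9/10 + 17/20 - 4/5 = 19/20

19/20


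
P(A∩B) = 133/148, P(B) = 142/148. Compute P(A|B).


P(A|B) = P(A∩B)/P(B) = (133/148)/(142/148) = 133/142

133/142


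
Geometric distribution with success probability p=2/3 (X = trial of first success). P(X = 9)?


P(X=9) = (1-p)^8 * p = (1/3)^8 * 2/3
= 1/6561 * 2/3 = 2/19683

2/19683


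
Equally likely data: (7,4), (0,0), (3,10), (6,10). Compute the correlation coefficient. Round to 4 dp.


Cov(X,Y) = 5.5000, Var(X) = 7.5000, Var(Y) = 18.0000
rho = Cov/(sqrt(VarX)*sqrt(VarY)) = 0.4734

0.4734


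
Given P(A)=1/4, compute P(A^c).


P(A') = 1 - P(A) = 1 - 1/4 = 3/4

3/4


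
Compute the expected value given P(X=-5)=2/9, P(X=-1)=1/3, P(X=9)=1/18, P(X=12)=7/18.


E[X] = sum(x * P(x))
= -5*2/9 - 1*1/3 + 9*1/18 + 12*7/18
= 67/18

67/18


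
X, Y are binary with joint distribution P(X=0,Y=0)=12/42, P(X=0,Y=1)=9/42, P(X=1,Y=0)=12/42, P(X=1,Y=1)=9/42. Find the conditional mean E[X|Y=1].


P(Y=1) = 18/42
E[X|Y=1] = (0*9 + 1*9)/18 = 9/18 = 1/2

1/2


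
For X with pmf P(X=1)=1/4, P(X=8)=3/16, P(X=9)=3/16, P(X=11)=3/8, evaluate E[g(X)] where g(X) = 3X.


E[3X] = sum(g(x)*P(x))
= 3*1/4 + 24*3/16 + 27*3/16 + 33*3/8
= 363/16

363/16


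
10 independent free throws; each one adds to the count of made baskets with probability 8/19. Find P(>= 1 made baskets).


P(at least one) = 1 - P(none)
P(none) = (1 - 8/19)^10 = (11/19)^10 = 25937424601/6131066257801
P(at least one) = 1 - 25937424601/6131066257801 = 6105128833200/6131066257801

6105128833200/6131066257801


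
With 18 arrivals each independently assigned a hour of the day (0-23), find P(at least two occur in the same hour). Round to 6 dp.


P(all different) = prod((24-i)/24 for i=0..17) = 0.000123
P(at least one match) = 1 - 0.000123 = 0.999877

0.999877


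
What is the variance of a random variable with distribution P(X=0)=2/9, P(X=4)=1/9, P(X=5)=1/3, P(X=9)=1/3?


E[X] = 46/9, E[X^2] = 334/9
Var(X) = E[X^2] - (E[X])^2 = 334/9 - (46/9)^2 = 890/81

890/81


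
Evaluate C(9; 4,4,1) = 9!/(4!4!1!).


9! = 362880
Denominator: 4!=24 * 4!=24 * 1!=1
Coefficient = 362880 / 576 = 630

630


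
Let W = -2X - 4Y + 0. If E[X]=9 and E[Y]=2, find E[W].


E[-2X - 4Y + 0] = -2*E[X] - 4*E[Y] + 0
= (-2)*(9) + (-4)*(2) + (0)
= -18 - 8 + 0 = -26

-26


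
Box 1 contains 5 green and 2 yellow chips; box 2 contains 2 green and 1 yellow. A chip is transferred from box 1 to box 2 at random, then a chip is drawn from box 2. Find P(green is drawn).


P(transfer green) = 5/7; P(transfer yellow) = 2/7
If green transferred: Urn II has 3 green of 4, so P(green|green moved) = 3/4
If yellow transferred: Urn II has 2 green of 4, so P(green|yellow moved) = 1/2
By total probability: P(green) = 5/7*3/4 + 2/7*1/2 = 19/28

19/28


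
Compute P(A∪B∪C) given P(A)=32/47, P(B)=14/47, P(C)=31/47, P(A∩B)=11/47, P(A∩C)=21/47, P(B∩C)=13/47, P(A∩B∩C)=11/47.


P(A∪B∪C) = P(A)+P(B)+P(C) - P(AB)-P(AC)-P(BC) + P(ABC)
= 32/47+14/47+31/47 - 11/47-21/47-13/47 + 11/47
= 43/47

43/47


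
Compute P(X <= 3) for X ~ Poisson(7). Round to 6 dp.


P(X<=3) = e^(-7)*7^0/0! + e^(-7)*7^1/1! + e^(-7)*7^2/2! + e^(-7)*7^3/3!
≈ 0.0009118820 + 0.0063831738 + 0.0223411082 + 0.0521292524
= 0.0817654164
≈ 0.081765

0.081765


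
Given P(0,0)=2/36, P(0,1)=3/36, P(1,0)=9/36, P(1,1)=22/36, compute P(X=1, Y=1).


Read from table: P(X=1, Y=1) = 22/36 = 11/18

11/18


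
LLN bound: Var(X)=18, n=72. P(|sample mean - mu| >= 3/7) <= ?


Var(Xbar) = Var(X)/n = 18/72
Chebyshev: P(|Xbar-mu| >= 3/7) <= Var(Xbar)/(3/7)^2 = (1/4)/(9/49) = 49/36
Bound exceeds 1, so trivial bound: 1

1


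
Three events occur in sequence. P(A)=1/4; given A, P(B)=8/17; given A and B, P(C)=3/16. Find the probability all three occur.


P(A∩B∩C) = P(A) * P(B|A) * P(C|A∩B)
= 1/4 * 8/17 * 3/16
= 2/17 * 3/16 = 3/136

3/136


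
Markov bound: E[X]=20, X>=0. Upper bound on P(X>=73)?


Markov: P(X >= a) <= E[X]/a
P(X >= 73) <= 20/73

20/73


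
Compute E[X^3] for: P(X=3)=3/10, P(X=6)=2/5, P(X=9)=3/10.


E[X^3] = sum(x^3 * P(x))
= 27*3/10 + 216*2/5 + 729*3/10
= 1566/5

1566/5


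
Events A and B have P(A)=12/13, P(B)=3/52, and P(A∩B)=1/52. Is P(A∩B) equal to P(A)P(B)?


P(A)*P(B) = 12/13*3/52 = 9/169
P(A∩B) = 1/52 != 9/169, so not independent

No, A and B are not independent


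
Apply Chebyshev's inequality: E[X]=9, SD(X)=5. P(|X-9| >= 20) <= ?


k = 20/5 = 4
Chebyshev: P(|X-mu| >= k*sigma) <= 1/k^2 = 1/4^2 = 1/16

1/16


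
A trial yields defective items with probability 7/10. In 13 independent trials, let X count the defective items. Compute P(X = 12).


P(X=12) = C(13,12) * p^12 * (1-p)^1
= 13 * 13841287201/1000000000000 * 3/10
= 539810200839/10000000000000

539810200839/10000000000000


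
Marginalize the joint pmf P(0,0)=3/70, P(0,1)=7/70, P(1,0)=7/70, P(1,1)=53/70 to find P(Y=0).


P(Y=0) = P(0,0)+P(1,0) = 3/70 + 7/70 = 10/70 = 1/7

1/7


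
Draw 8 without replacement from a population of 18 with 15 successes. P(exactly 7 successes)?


P(X=7) = C(15,7)*C(3,1) / C(18,8)
= 6435*3 / 43758
= 19305/43758 = 15/34

15/34


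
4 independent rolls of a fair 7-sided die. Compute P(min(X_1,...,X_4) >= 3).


P(min >= 3) = P(all X_i >= 3) = (P(X_1 >= 3))^4
= (5/7)^4 = 625/2401

625/2401


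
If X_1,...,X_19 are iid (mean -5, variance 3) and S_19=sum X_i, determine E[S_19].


E[S_n] = n*E[X_1] = 19*-5 = -95

-95


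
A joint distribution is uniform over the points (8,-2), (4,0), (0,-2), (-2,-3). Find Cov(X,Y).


E[X]=5/2, E[Y]=-7/4, E[XY]=-5/2
Cov(X,Y) = E[XY] - E[X]E[Y] = -5/2 - 5/2*-7/4 = 15/8

15/8


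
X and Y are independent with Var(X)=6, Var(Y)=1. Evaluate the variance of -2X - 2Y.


Independence => Cov(X,Y)=0
Var(-2X - 2Y) = (-2)^2*Var(X) + (-2)^2*Var(Y)
= 4*6 + 4*1 = 28

28


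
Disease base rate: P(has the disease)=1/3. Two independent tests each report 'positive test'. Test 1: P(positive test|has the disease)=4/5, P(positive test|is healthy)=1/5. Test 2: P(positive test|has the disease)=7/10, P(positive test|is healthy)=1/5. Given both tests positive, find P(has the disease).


After test 1: P(+) = 4/5*1/3 + 1/5*2/3 = 2/5
P(B|+) = (4/15)/(2/5) = 2/3
After test 2 (use post1 as new prior): P(+) = 7/10*2/3 + 1/5*1/3 = 8/15
P(B|+,+) = (7/15)/(8/15) = 7/8

7/8


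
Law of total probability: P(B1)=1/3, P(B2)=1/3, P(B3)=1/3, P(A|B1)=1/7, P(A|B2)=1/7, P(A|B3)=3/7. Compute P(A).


P(A) = P(A|B1)P(B1) + P(A|B2)P(B2) + P(A|B3)P(B3)
= 1/7*1/3 + 1/7*1/3 + 3/7*1/3
= 1/21 + 1/21 + 1/7 = 5/21

5/21


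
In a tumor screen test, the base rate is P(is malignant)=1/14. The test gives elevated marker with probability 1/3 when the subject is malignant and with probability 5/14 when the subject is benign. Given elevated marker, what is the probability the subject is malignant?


P(A) = P(A|B)P(B) + P(A|B')P(B') = 1/3*1/14 + 5/14*13/14 = 209/588
P(B|A) = P(A|B)P(B)/P(A) = (1/42)/(209/588) = 14/209

14/209


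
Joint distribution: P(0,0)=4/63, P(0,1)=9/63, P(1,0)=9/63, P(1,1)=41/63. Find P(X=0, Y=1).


Read from table: P(X=0, Y=1) = 9/63 = 1/7

1/7


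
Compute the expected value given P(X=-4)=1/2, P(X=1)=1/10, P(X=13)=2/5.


E[X] = sum(x * P(x))
= -4*1/2 + 1*1/10 + 13*2/5
= 33/10

33/10


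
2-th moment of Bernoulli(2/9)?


For Bernoulli: X in {0,1}
E[X^2] = 0^2*(1-2/9) + 1^2*2/9 = 2/9

2/9


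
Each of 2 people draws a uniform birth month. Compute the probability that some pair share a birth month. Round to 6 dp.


P(all different) = prod((12-i)/12 for i=0..1) = 0.916667
P(at least one match) = 1 - 0.916667 = 0.083333

0.083333


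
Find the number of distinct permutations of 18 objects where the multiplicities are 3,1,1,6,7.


18! = 6402373705728000
Denominator: 3!=6 * 1!=1 * 1!=1 * 6!=720 * 7!=5040
Coefficient = 6402373705728000 / 21772800 = 294053760

294053760


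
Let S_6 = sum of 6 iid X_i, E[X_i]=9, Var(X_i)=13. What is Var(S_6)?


By independence, Var(S_n) = n*Var(X_1) = 6*13 = 78

78


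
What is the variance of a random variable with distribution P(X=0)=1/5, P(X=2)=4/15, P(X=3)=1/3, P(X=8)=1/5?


E[X] = 47/15, E[X^2] = 253/15
Var(X) = E[X^2] - (E[X])^2 = 253/15 - (47/15)^2 = 1586/225

1586/225


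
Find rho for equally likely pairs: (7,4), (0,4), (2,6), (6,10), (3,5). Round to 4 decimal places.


Cov(X,Y) = 2.1200, Var(X) = 6.6400, Var(Y) = 4.9600
rho = Cov/(sqrt(VarX)*sqrt(VarY)) = 0.3694

0.3694


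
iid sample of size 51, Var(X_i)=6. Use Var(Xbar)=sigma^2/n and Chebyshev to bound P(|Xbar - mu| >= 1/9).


Var(Xbar) = Var(X)/n = 6/51
Chebyshev: P(|Xbar-mu| >= 1/9) <= Var(Xbar)/(1/9)^2 = (2/17)/(1/81) = 162/17
Bound exceeds 1, so trivial bound: 1

1


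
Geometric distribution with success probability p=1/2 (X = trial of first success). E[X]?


For geometric (trials until first success), E[X] = 1/p = 1/(1/2) = 2

2


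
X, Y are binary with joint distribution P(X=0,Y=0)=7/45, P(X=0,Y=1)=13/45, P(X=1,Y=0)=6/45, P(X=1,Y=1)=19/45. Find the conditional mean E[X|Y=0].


P(Y=0) = 13/45
E[X|Y=0] = (0*7 + 1*6)/13 = 6/13

6/13


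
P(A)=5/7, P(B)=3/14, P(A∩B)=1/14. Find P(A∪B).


P(A∪B) = P(A) + P(B) - P(A∩B)
= 5/7 + 3/14 - 1/14 = 6/7

6/7


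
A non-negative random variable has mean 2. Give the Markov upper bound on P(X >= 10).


Markov: P(X >= a) <= E[X]/a
P(X >= 10) <= 2/10 = 1/5

1/5


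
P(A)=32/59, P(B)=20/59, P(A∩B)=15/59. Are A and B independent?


P(A)*P(B) = 32/59*20/59 = 640/3481
P(A∩B) = 15/59 != 640/3481, so not independent

No, A and B are not independent


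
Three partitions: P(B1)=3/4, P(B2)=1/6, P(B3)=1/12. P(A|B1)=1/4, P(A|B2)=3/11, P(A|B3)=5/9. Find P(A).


P(A) = P(A|B1)P(B1) + P(A|B2)P(B2) + P(A|B3)P(B3)
= 1/4*3/4 + 3/11*1/6 + 5/9*1/12
= 3/16 + 1/22 + 5/108 = 1327/4752

1327/4752


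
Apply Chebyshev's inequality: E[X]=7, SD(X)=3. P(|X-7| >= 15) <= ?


k = 15/3 = 5
Chebyshev: P(|X-mu| >= k*sigma) <= 1/k^2 = 1/5^2 = 1/25

1/25


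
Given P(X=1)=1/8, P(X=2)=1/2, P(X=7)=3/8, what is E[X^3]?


E[X^3] = sum(g(x)*P(x))
= 1*1/8 + 8*1/2 + 343*3/8
= 531/4

531/4


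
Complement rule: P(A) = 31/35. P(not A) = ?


P(A') = 1 - P(A) = 1 - 31/35 = 4/35

4/35


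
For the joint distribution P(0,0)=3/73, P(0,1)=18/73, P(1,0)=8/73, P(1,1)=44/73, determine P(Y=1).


P(Y=1) = P(0,1)+P(1,1) = 18/73 + 44/73 = 62/73

62/73


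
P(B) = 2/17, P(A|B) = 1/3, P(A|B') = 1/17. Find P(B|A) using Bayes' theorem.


P(A) = P(A|B)P(B) + P(A|B')P(B') = 1/3*2/17 + 1/17*15/17 = 79/867
P(B|A) = P(A|B)P(B)/P(A) = (2/51)/(79/867) = 34/79

34/79


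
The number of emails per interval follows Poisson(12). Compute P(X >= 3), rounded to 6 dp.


P(X>=3) = 1 - P(X<=2) = 1 - (e^(-12)*12^0/0! + e^(-12)*12^1/1! + e^(-12)*12^2/2!)
≈ 1 - (0.0000061442 + 0.0000737305 + 0.0004423833)
= 1 - 0.0005222580 = 0.9994777420
≈ 0.999478

0.999478


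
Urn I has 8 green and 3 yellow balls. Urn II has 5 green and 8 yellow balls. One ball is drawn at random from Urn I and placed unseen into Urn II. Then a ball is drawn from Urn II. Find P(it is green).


P(transfer green) = 8/11; P(transfer yellow) = 3/11
If green transferred: Urn II has 6 green of 14, so P(green|green moved) = 3/7
If yellow transferred: Urn II has 5 green of 14, so P(green|yellow moved) = 5/14
By total probability: P(green) = 8/11*3/7 + 3/11*5/14 = 9/22

9/22


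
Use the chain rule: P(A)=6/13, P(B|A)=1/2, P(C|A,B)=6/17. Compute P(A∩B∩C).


P(A∩B∩C) = P(A) * P(B|A) * P(C|A∩B)
= 6/13 * 1/2 * 6/17
= 3/13 * 6/17 = 18/221

18/221


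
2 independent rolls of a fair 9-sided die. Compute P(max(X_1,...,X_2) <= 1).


P(max <= 1) = P(all X_i <= 1) = (P(X_1 <= 1))^2
= (1/9)^2 = 1/81

1/81


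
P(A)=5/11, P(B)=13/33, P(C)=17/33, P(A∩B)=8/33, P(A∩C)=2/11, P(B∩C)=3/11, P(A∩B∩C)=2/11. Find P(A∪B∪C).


P(A∪B∪C) = P(A)+P(B)+P(C) - P(AB)-P(AC)-P(BC) + P(ABC)
= 5/11+13/33+17/33 - 8/33-2/11-3/11 + 2/11
= 28/33

28/33


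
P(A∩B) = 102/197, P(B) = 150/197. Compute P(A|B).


P(A|B) = P(A∩B)/P(B) = (102/197)/(150/197) = 102/150 = 17/25

17/25


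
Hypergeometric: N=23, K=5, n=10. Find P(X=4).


P(X=4) = C(5,4)*C(18,6) / C(23,10)
= 5*18564 / 1144066
= 92820/1144066 = 390/4807

390/4807


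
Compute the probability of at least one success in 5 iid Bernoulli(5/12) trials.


P(at least one) = 1 - P(none)
P(none) = (1 - 5/12)^5 = (7/12)^5 = 16807/248832
P(at least one) = 1 - 16807/248832 = 232025/248832

232025/248832


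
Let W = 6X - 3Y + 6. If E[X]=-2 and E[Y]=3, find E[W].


E[6X - 3Y + 6] = 6*E[X] - 3*E[Y] + 6
= (6)*(-2) + (-3)*(3) + (6)
= -12 - 9 + 6 = -15

-15


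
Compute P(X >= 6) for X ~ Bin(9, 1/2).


P(X>=6) = P(X=6) + P(X=7) + P(X=8) + P(X=9)
= 21/128 + 9/128 + 9/512 + 1/512
= 65/256

65/256


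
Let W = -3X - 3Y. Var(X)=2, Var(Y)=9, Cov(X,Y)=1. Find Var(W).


Var(-3X - 3Y) = (-3)^2*Var(X) + (-3)^2*Var(Y) + 2*(-3)*(-3)*Cov(X,Y)
= 9*2 + 9*9 + 18*1
= 18 + 81 + 18 = 117

117


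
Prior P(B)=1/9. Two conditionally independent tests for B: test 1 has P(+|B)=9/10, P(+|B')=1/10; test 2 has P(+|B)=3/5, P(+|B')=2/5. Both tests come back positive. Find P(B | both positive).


After test 1: P(+) = 9/10*1/9 + 1/10*8/9 = 17/90
P(B|+) = (1/10)/(17/90) = 9/17
After test 2 (use post1 as new prior): P(+) = 3/5*9/17 + 2/5*8/17 = 43/85
P(B|+,+) = (27/85)/(43/85) = 27/43

27/43


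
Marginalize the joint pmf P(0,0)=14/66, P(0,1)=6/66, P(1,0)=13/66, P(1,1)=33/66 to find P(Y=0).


P(Y=0) = P(0,0)+P(1,0) = 14/66 + 13/66 = 27/66 = 9/22

9/22


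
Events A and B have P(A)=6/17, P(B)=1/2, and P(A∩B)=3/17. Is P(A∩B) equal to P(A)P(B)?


P(A)*P(B) = 6/17*1/2 = 3/17
P(A∩B) = 3/17, which equals P(A)P(B), so independent

Yes, A and B are independent


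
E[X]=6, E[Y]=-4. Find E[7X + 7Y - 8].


E[7X + 7Y - 8] = 7*E[X] + 7*E[Y] - 8
= (7)*(6) + (7)*(-4) + (-8)
= 42 - 28 - 8 = 6

6


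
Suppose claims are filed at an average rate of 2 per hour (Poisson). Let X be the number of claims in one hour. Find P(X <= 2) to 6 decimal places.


P(X<=2) = e^(-2)*2^0/0! + e^(-2)*2^1/1! + e^(-2)*2^2/2!
≈ 0.1353352832 + 0.2706705665 + 0.2706705665
= 0.6766764162
≈ 0.676676

0.676676


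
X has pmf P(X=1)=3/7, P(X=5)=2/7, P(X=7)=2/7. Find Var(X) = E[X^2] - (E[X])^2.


E[X] = 27/7, E[X^2] = 151/7
Var(X) = E[X^2] - (E[X])^2 = 151/7 - (27/7)^2 = 328/49

328/49
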